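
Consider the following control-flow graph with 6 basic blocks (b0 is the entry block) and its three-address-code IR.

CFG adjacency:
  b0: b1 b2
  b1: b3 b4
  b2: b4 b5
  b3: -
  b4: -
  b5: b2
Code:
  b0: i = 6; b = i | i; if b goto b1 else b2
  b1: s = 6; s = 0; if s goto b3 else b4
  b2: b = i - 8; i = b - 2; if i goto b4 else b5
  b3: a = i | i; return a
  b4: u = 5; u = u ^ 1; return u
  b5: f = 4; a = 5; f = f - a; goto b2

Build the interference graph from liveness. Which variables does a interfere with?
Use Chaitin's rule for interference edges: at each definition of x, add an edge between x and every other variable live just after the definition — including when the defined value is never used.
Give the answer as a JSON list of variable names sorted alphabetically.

Answer: ["f", "i"]

Analysis:
def/use:
  b0: {b,i} / ∅
  b1: {s} / ∅
  b2: {b,i} / {i}
  b3: {a} / {i}
  b4: {u} / ∅
  b5: {a,f} / ∅

Live sets:
  live b0: ∅→{i}
  live b1: {i}→{i}
  live b2: {i}→{i}
  live b3: {i}→∅
  live b4: ∅→∅
  live b5: {i}→{i}

Interference:
  a: {f,i}
  b: {i}
  f: {a,i}
  i: {a,b,f,s}
  s: {i}
  u: ∅

N(a) = ["f", "i"]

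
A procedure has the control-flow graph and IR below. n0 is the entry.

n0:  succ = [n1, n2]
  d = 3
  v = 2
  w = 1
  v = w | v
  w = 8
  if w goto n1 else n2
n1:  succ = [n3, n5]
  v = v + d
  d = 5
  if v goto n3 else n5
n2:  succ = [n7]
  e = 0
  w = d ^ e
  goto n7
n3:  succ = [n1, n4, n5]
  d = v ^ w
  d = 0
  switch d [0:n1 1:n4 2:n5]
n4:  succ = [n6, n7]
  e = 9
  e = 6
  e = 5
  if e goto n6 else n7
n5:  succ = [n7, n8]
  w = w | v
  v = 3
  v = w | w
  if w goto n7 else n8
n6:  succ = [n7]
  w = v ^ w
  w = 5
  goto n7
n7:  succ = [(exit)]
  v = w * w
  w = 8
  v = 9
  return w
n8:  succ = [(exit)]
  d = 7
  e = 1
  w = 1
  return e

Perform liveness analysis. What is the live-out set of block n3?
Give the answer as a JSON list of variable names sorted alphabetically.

Per-block:
  n0: def={d,v,w} ue=∅
  n1: def={d,v} ue={d,v}
  n2: def={e,w} ue={d}
  n3: def={d} ue={v,w}
  n4: def={e} ue=∅
  n5: def={v,w} ue={v,w}
  n6: def={w} ue={v,w}
  n7: def={v,w} ue={w}
  n8: def={d,e,w} ue=∅

Live sets:
  n0 li=∅ lo={d,v,w}
  n1 li={d,v,w} lo={v,w}
  n2 li={d} lo={w}
  n3 li={v,w} lo={d,v,w}
  n4 li={v,w} lo={v,w}
  n5 li={v,w} lo={w}
  n6 li={v,w} lo={w}
  n7 li={w} lo=∅
  n8 li=∅ lo=∅

live-out(n3) = ["d", "v", "w"]

Answer: ["d", "v", "w"]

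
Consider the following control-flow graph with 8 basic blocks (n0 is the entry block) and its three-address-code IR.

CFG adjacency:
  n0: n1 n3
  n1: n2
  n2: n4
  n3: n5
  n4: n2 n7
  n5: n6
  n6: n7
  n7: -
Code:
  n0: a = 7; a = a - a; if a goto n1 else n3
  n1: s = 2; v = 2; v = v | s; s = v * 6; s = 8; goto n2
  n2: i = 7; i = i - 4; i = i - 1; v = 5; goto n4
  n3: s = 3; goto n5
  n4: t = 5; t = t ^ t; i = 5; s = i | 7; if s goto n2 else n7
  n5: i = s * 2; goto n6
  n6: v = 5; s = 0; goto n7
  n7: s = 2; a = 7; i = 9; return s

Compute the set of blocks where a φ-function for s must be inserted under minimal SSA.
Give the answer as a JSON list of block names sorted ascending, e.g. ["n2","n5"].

Answer: ["n2", "n7"]

Analysis:
idom tree: n1←n0 n2←n1 n3←n0 n4←n2 n5←n3 n6←n5 n7←n0
Dom∩ at merges:
  n2: preds {n1,n4}: {n0,n1} ∩ {n0,n1,n2,n4} = {n0,n1}; idom=n1
  n7: preds {n4,n6}: {n0,n1,n2,n4} ∩ {n0,n3,n5,n6} = {n0}; idom=n0

DF derivation:
  n2←n1: walk · to n1
  n2←n4: walk n4→n2 to n1
  n7←n4: walk n4→n2→n1 to n0
  n7←n6: walk n6→n5→n3 to n0
  DF(n0)=∅
  DF(n1)={n7}
  DF(n2)={n2,n7}
  DF(n3)={n7}
  DF(n4)={n2,n7}
  DF(n5)={n7}
  DF(n6)={n7}
  DF(n7)=∅

φ for s: defs {n1,n3,n4,n6,n7}
  DF⁺ = {n2,n7}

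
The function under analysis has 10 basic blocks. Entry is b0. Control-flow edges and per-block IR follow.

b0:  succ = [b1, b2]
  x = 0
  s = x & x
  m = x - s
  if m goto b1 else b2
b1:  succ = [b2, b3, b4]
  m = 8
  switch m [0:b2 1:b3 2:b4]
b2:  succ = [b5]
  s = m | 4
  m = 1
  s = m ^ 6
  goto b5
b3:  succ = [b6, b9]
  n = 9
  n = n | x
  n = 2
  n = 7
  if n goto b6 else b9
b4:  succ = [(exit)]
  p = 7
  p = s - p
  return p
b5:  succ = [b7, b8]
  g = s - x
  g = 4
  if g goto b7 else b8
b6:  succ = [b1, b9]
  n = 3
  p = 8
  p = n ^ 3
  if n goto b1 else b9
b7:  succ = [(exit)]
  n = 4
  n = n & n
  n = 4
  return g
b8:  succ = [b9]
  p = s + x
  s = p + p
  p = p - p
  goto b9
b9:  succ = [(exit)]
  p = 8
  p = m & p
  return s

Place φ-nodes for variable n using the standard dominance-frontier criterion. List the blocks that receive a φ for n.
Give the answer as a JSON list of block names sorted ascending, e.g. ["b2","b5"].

idom tree: b1←b0 b2←b0 b3←b1 b4←b1 b5←b2 b6←b3 b7←b5 b8←b5 b9←b0
Dom∩ at merges:
  b1: preds {b0,b6}: {b0} ∩ {b0,b1,b3,b6} = {b0}; idom=b0
  b2: preds {b0,b1}: {b0} ∩ {b0,b1} = {b0}; idom=b0
  b9: preds {b3,b6,b8}: {b0,b1,b3} ∩ {b0,b1,b3,b6} ∩ {b0,b2,b5,b8} = {b0}; idom=b0

DF derivation:
  join b1 pred b0: · stop@b0
  join b1 pred b6: b6→b3→b1 stop@b0
  join b2 pred b0: · stop@b0
  join b2 pred b1: b1 stop@b0
  join b9 pred b3: b3→b1 stop@b0
  join b9 pred b6: b6→b3→b1 stop@b0
  join b9 pred b8: b8→b5→b2 stop@b0
  b0: DF=∅
  b1: DF={b1,b2,b9}
  b2: DF={b9}
  b3: DF={b1,b9}
  b4: DF=∅
  b5: DF={b9}
  b6: DF={b1,b9}
  b7: DF=∅
  b8: DF={b9}
  b9: DF=∅

φ for n: defs {b3,b6,b7}
  DF⁺ = {b1,b2,b9}

Answer: ["b1", "b2", "b9"]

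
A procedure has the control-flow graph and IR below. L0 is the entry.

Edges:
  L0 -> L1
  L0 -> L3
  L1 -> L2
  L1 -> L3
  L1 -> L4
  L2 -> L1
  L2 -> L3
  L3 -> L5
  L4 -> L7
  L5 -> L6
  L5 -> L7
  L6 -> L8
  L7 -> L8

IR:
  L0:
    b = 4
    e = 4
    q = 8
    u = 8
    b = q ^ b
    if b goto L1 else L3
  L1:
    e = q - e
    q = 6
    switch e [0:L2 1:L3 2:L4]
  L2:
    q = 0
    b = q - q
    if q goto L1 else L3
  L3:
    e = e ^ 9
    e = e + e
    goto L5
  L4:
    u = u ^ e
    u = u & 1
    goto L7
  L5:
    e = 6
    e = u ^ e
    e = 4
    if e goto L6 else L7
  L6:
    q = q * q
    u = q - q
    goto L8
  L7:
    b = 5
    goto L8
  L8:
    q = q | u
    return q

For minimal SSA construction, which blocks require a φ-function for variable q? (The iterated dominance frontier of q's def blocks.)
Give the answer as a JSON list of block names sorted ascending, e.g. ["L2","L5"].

idom tree: L1←L0 L2←L1 L3←L0 L4←L1 L5←L3 L6←L5 L7←L0 L8←L0
Dom∩ at merges:
  L1: preds {L0,L2}: {L0} ∩ {L0,L1,L2} = {L0}; idom=L0
  L3: preds {L0,L1,L2}: {L0} ∩ {L0,L1} ∩ {L0,L1,L2} = {L0}; idom=L0
  L7: preds {L4,L5}: {L0,L1,L4} ∩ {L0,L3,L5} = {L0}; idom=L0
  L8: preds {L6,L7}: {L0,L3,L5,L6} ∩ {L0,L7} = {L0}; idom=L0

DF walk-up:
  L1←L0: walk · to L0
  L1←L2: walk L2→L1 to L0
  L3←L0: walk · to L0
  L3←L1: walk L1 to L0
  L3←L2: walk L2→L1 to L0
  L7←L4: walk L4→L1 to L0
  L7←L5: walk L5→L3 to L0
  L8←L6: walk L6→L5→L3 to L0
  L8←L7: walk L7 to L0
  L0: DF=∅
  L1: DF={L1,L3,L7}
  L2: DF={L1,L3}
  L3: DF={L7,L8}
  L4: DF={L7}
  L5: DF={L7,L8}
  L6: DF={L8}
  L7: DF={L8}
  L8: DF=∅

φ for q: defs {L0,L1,L2,L6,L8}
  DF⁺ = {L1,L3,L7,L8}

Answer: ["L1", "L3", "L7", "L8"]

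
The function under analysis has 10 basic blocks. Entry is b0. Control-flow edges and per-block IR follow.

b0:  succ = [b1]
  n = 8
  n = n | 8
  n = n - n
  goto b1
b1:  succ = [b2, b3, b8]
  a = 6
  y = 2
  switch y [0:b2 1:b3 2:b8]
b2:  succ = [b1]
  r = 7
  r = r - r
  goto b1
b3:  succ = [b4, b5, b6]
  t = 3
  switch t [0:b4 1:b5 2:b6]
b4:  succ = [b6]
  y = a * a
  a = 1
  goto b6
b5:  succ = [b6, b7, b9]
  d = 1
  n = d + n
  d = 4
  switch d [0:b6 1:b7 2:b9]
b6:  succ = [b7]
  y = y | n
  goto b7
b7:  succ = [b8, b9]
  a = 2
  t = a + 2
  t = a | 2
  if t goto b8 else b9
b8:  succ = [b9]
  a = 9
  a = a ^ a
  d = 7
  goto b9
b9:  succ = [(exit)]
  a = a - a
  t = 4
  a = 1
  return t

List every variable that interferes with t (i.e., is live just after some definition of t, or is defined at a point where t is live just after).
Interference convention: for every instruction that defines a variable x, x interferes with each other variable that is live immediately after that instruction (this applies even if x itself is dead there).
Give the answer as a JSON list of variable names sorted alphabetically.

Answer: ["a", "n", "y"]

Derivation:
def/use:
  b0 def {n} use ∅
  b1 def {a,y} use ∅
  b2 def {r} use ∅
  b3 def {t} use ∅
  b4 def {a,y} use {a}
  b5 def {d,n} use {n}
  b6 def {y} use {n,y}
  b7 def {a,t} use ∅
  b8 def {a,d} use ∅
  b9 def {a,t} use {a}

Backward fixpoint:
  b0 li=∅ lo={n}
  b1 li={n} lo={a,n,y}
  b2 li={n} lo={n}
  b3 li={a,n,y} lo={a,n,y}
  b4 li={a,n} lo={n,y}
  b5 li={a,n,y} lo={a,n,y}
  b6 li={n,y} lo=∅
  b7 li=∅ lo={a}
  b8 li=∅ lo={a}
  b9 li={a} lo=∅

Interference:
  a: {d,n,t,y}
  d: {a,n,y}
  n: {a,d,r,t,y}
  r: {n}
  t: {a,n,y}
  y: {a,d,n,t}

N(t) = ["a", "n", "y"]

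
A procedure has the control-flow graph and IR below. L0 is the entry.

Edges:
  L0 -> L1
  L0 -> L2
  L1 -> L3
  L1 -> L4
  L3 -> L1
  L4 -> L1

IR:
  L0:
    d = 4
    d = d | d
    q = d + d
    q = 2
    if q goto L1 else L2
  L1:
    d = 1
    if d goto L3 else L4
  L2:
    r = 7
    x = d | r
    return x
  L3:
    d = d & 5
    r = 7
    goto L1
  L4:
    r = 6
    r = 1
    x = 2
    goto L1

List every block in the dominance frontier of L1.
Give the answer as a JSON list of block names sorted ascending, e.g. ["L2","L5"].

Answer: ["L1"]

Working:
idom tree: L1←L0 L2←L0 L3←L1 L4←L1
Join-block Dom:
  L1: preds {L0,L3,L4}: {L0} ∩ {L0,L1,L3} ∩ {L0,L1,L4} = {L0}; idom=L0

DF derivation:
  join L1 pred L0: · stop@L0
  join L1 pred L3: L3→L1 stop@L0
  join L1 pred L4: L4→L1 stop@L0
  L0: DF=∅
  L1: DF={L1}
  L2: DF=∅
  L3: DF={L1}
  L4: DF={L1}

DF(L1) = ["L1"]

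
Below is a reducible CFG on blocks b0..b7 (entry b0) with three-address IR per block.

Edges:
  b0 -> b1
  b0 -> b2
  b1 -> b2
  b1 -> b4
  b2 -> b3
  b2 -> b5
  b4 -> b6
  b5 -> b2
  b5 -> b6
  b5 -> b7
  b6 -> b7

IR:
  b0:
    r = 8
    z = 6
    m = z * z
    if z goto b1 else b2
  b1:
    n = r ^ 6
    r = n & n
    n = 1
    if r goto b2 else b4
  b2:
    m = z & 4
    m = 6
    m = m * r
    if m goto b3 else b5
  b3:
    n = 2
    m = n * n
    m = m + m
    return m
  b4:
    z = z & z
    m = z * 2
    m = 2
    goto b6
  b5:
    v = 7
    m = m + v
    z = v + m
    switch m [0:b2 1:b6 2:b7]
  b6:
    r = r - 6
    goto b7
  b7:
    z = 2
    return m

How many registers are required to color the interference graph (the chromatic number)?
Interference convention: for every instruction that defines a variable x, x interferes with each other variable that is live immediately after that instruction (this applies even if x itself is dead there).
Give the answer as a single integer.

Block summaries:
  b0: {m,r,z} / ∅
  b1: {n,r} / {r}
  b2: {m} / {r,z}
  b3: {m,n} / ∅
  b4: {m,z} / {z}
  b5: {m,v,z} / {m}
  b6: {r} / {r}
  b7: {z} / {m}

Liveness:
  b0 li=∅ lo={r,z}
  b1 li={r,z} lo={r,z}
  b2 li={r,z} lo={m,r}
  b3 li=∅ lo=∅
  b4 li={r,z} lo={m,r}
  b5 li={m,r} lo={m,r,z}
  b6 li={m,r} lo={m}
  b7 li={m} lo=∅

Interference:
  m↔{r,v,z}
  n↔{r,z}
  r↔{m,n,v,z}
  v↔{m,r}
  z↔{m,n,r}

Colouring:
  lower bound: {m,r,v} mutually conflict ⇒ χ ≥ 3
  3-colouring: r0={r}  r1={m,n}  r2={v,z}
  χ = 3

Answer: 3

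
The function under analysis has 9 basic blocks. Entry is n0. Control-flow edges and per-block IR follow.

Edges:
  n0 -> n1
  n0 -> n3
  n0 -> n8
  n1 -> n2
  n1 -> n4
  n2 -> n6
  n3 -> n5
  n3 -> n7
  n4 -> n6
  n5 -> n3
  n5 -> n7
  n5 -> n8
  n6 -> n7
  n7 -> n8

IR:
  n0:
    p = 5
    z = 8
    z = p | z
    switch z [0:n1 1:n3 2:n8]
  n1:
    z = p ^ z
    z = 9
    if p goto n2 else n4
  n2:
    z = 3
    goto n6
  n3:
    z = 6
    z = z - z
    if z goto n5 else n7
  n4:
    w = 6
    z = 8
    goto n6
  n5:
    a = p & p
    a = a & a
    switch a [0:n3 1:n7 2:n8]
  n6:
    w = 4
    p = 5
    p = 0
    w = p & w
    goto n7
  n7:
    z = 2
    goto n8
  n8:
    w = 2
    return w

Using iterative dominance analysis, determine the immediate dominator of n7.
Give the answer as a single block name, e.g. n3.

Answer: n0

Working:
idom tree: n1←n0 n2←n1 n3←n0 n4←n1 n5←n3 n6←n1 n7←n0 n8←n0
Dom at joins:
  n3: preds {n0,n5}: {n0} ∩ {n0,n3,n5} = {n0}; idom=n0
  n6: preds {n2,n4}: {n0,n1,n2} ∩ {n0,n1,n4} = {n0,n1}; idom=n1
  n7: preds {n3,n5,n6}: {n0,n3} ∩ {n0,n3,n5} ∩ {n0,n1,n6} = {n0}; idom=n0
  n8: preds {n0,n5,n7}: {n0} ∩ {n0,n3,n5} ∩ {n0,n7} = {n0}; idom=n0

idom(n7) = n0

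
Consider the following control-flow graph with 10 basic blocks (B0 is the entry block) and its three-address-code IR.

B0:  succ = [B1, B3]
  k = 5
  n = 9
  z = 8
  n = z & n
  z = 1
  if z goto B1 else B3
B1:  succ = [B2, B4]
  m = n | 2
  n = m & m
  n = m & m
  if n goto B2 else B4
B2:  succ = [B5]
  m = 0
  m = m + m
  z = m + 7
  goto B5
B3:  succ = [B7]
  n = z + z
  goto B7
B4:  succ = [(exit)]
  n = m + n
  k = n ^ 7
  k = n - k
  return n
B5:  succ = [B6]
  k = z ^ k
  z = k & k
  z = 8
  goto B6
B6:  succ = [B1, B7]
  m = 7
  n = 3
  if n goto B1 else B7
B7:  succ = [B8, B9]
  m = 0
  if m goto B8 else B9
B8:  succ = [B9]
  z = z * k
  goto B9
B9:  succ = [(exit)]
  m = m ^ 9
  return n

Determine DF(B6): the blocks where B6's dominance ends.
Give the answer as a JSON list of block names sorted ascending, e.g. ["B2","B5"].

Answer: ["B1", "B7"]

Derivation:
idom tree: B1←B0 B2←B1 B3←B0 B4←B1 B5←B2 B6←B5 B7←B0 B8←B7 B9←B7
Dom∩ at merges:
  B1: preds {B0,B6}: {B0} ∩ {B0,B1,B2,B5,B6} = {B0}; idom=B0
  B7: preds {B3,B6}: {B0,B3} ∩ {B0,B1,B2,B5,B6} = {B0}; idom=B0
  B9: preds {B7,B8}: {B0,B7} ∩ {B0,B7,B8} = {B0,B7}; idom=B7

DF walk-up:
  join B1 pred B0: · stop@B0
  join B1 pred B6: B6→B5→B2→B1 stop@B0
  join B7 pred B3: B3 stop@B0
  join B7 pred B6: B6→B5→B2→B1 stop@B0
  join B9 pred B7: · stop@B7
  join B9 pred B8: B8 stop@B7
  B0 → ∅
  B1 → {B1,B7}
  B2 → {B1,B7}
  B3 → {B7}
  B4 → ∅
  B5 → {B1,B7}
  B6 → {B1,B7}
  B7 → ∅
  B8 → {B9}
  B9 → ∅

DF(B6) = ["B1", "B7"]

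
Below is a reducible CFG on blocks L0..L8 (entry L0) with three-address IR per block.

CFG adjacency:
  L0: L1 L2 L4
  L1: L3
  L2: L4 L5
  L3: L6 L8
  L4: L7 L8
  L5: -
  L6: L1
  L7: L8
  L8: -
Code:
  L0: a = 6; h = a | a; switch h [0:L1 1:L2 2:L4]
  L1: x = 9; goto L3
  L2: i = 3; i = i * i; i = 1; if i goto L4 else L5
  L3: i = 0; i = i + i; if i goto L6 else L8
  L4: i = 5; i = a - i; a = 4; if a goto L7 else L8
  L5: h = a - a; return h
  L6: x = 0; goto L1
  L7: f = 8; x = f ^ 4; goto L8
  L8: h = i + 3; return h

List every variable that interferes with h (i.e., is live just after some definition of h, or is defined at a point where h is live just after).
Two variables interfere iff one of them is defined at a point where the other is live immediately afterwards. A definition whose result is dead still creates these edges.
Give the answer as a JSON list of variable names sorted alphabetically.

Block summaries:
  L0: {a,h} / ∅
  L1: {x} / ∅
  L2: {i} / ∅
  L3: {i} / ∅
  L4: {a,i} / {a}
  L5: {h} / {a}
  L6: {x} / ∅
  L7: {f,x} / ∅
  L8: {h} / {i}

Liveness:
  live L0: ∅→{a}
  live L1: ∅→∅
  live L2: {a}→{a}
  live L3: ∅→{i}
  live L4: {a}→{i}
  live L5: {a}→∅
  live L6: ∅→∅
  live L7: {i}→{i}
  live L8: {i}→∅

Conflict graph:
  a — {h,i}
  f — {i}
  h — {a}
  i — {a,f,x}
  x — {i}

N(h) = ["a"]

Answer: ["a"]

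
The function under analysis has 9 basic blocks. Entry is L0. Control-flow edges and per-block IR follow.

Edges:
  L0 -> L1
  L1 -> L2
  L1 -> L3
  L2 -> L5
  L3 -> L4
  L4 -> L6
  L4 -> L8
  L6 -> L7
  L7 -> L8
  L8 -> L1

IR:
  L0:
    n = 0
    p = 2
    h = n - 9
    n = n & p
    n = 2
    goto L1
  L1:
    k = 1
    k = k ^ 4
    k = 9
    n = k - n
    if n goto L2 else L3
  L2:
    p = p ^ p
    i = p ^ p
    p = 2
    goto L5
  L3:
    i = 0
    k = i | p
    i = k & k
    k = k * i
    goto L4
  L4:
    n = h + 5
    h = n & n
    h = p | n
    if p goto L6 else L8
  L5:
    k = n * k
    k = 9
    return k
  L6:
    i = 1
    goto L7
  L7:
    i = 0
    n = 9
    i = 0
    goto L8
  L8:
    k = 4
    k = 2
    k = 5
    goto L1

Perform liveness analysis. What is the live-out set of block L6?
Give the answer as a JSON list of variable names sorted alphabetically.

Answer: ["h", "p"]

Analysis:
Per-block:
  L0: def={h,n,p} ue=∅
  L1: def={k,n} ue={n}
  L2: def={i,p} ue={p}
  L3: def={i,k} ue={p}
  L4: def={h,n} ue={h,p}
  L5: def={k} ue={k,n}
  L6: def={i} ue=∅
  L7: def={i,n} ue=∅
  L8: def={k} ue=∅

Liveness:
  L0 li=∅ lo={h,n,p}
  L1 li={h,n,p} lo={h,k,n,p}
  L2 li={k,n,p} lo={k,n}
  L3 li={h,p} lo={h,p}
  L4 li={h,p} lo={h,n,p}
  L5 li={k,n} lo=∅
  L6 li={h,p} lo={h,p}
  L7 li={h,p} lo={h,n,p}
  L8 li={h,n,p} lo={h,n,p}

live-out(L6) = ["h", "p"]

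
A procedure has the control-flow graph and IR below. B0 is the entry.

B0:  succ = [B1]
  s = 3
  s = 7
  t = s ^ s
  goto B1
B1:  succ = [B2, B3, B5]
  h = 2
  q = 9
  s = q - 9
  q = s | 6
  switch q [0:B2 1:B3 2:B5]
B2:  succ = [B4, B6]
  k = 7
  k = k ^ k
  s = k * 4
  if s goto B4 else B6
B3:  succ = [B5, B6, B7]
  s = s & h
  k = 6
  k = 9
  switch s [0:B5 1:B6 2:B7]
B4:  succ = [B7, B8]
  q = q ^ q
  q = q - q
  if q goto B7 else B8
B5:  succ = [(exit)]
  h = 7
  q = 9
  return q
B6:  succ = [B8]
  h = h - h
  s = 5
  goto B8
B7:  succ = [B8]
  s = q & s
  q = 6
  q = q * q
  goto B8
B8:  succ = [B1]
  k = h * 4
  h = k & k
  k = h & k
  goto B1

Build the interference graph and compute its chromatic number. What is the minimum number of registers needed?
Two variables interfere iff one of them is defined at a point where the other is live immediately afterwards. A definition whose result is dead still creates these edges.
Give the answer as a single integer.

Block summaries:
  B0 def {s,t} use ∅
  B1 def {h,q,s} use ∅
  B2 def {k,s} use ∅
  B3 def {k,s} use {h,s}
  B4 def {q} use {q}
  B5 def {h,q} use ∅
  B6 def {h,s} use {h}
  B7 def {q,s} use {q,s}
  B8 def {h,k} use {h}

Liveness:
  B0: in=∅ out=∅
  B1: in=∅ out={h,q,s}
  B2: in={h,q} out={h,q,s}
  B3: in={h,q,s} out={h,q,s}
  B4: in={h,q,s} out={h,q,s}
  B5: in=∅ out=∅
  B6: in={h} out={h}
  B7: in={h,q,s} out={h}
  B8: in={h} out=∅

Conflict graph:
  h — {k,q,s}
  k — {h,q,s}
  q — {h,k,s}
  s — {h,k,q}
  t — ∅

Registers:
  clique {h,k,q,s} ⇒ need ≥ 4
  assign h→c0 k→c1 q→c2 s→c3 t→c0 — no edge inside a register ⇒ χ ≤ 4
  χ = 4

Answer: 4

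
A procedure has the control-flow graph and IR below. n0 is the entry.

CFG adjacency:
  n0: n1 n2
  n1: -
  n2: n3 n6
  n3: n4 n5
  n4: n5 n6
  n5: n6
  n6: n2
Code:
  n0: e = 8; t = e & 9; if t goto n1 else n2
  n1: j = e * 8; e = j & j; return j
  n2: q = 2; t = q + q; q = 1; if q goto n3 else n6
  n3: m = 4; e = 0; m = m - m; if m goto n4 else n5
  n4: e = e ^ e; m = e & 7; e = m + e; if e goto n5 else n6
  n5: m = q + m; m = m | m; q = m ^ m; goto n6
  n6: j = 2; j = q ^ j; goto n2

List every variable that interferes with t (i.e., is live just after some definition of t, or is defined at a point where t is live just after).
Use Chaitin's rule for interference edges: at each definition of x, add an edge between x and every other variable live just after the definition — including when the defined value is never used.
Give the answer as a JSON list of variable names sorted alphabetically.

Answer: ["e"]

Working:
Block summaries:
  n0: {e,t} / ∅
  n1: {e,j} / {e}
  n2: {q,t} / ∅
  n3: {e,m} / ∅
  n4: {e,m} / {e}
  n5: {m,q} / {m,q}
  n6: {j} / {q}

Liveness:
  n0: in=∅ out={e}
  n1: in={e} out=∅
  n2: in=∅ out={q}
  n3: in={q} out={e,m,q}
  n4: in={e,q} out={m,q}
  n5: in={m,q} out={q}
  n6: in={q} out=∅

Conflict graph:
  e: {j,m,q,t}
  j: {e,q}
  m: {e,q}
  q: {e,j,m}
  t: {e}

N(t) = ["e"]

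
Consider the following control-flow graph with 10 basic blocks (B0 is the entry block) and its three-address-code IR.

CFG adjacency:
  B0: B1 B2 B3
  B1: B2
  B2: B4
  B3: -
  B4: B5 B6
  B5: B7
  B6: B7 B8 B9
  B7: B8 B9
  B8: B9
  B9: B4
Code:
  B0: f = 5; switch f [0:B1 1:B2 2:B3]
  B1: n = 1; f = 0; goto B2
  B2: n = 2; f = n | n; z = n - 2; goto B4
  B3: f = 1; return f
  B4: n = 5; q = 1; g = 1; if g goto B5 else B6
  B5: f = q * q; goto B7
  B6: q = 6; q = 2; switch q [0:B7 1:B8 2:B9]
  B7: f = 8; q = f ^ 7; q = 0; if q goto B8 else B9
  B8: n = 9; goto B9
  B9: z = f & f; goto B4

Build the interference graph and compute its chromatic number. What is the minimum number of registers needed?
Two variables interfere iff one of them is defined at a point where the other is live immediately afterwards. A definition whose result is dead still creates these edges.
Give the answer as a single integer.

Answer: 3

Analysis:
def/use:
  B0: def={f} ue=∅
  B1: def={f,n} ue=∅
  B2: def={f,n,z} ue=∅
  B3: def={f} ue=∅
  B4: def={g,n,q} ue=∅
  B5: def={f} ue={q}
  B6: def={q} ue=∅
  B7: def={f,q} ue=∅
  B8: def={n} ue=∅
  B9: def={z} ue={f}

Live sets:
  B0: in=∅ out=∅
  B1: in=∅ out=∅
  B2: in=∅ out={f}
  B3: in=∅ out=∅
  B4: in={f} out={f,q}
  B5: in={q} out=∅
  B6: in={f} out={f}
  B7: in=∅ out={f}
  B8: in={f} out={f}
  B9: in={f} out={f}

Interference:
  f — {g,n,q,z}
  g — {f,q}
  n — {f}
  q — {f,g}
  z — {f}

Colouring:
  clique {f,g,q} ⇒ need ≥ 3
  assign f→c0 g→c1 n→c1 q→c2 z→c1 — no edge inside a register ⇒ χ ≤ 3
  χ = 3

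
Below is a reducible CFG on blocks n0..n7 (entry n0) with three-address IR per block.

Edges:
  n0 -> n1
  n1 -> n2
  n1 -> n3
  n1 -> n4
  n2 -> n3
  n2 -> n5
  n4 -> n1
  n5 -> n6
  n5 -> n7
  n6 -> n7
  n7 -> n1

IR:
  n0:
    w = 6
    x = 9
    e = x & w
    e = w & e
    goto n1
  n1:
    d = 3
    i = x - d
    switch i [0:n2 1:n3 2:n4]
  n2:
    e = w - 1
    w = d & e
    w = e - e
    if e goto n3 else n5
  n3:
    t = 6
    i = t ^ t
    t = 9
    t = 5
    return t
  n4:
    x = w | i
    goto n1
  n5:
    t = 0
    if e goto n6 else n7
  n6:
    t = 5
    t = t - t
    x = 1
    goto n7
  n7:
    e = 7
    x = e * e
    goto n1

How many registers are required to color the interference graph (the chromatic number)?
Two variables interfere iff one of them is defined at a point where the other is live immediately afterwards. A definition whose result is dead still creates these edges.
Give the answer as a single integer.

Answer: 4

Analysis:
Block summaries:
  n0: {e,w,x} / ∅
  n1: {d,i} / {x}
  n2: {e,w} / {d,w}
  n3: {i,t} / ∅
  n4: {x} / {i,w}
  n5: {t} / {e}
  n6: {t,x} / ∅
  n7: {e,x} / ∅

Liveness:
  n0 li=∅ lo={w,x}
  n1 li={w,x} lo={d,i,w}
  n2 li={d,w} lo={e,w}
  n3 li=∅ lo=∅
  n4 li={i,w} lo={w,x}
  n5 li={e,w} lo={w}
  n6 li={w} lo={w}
  n7 li={w} lo={w,x}

Conflict graph:
  d — {e,i,w,x}
  e — {d,t,w,x}
  i — {d,w}
  t — {e,w}
  w — {d,e,i,t,x}
  x — {d,e,w}

Registers:
  clique {d,e,w,x} ⇒ need ≥ 4
  assign d→c1 e→c2 i→c2 t→c1 w→c0 x→c3 — no edge inside a register ⇒ χ ≤ 4
  χ = 4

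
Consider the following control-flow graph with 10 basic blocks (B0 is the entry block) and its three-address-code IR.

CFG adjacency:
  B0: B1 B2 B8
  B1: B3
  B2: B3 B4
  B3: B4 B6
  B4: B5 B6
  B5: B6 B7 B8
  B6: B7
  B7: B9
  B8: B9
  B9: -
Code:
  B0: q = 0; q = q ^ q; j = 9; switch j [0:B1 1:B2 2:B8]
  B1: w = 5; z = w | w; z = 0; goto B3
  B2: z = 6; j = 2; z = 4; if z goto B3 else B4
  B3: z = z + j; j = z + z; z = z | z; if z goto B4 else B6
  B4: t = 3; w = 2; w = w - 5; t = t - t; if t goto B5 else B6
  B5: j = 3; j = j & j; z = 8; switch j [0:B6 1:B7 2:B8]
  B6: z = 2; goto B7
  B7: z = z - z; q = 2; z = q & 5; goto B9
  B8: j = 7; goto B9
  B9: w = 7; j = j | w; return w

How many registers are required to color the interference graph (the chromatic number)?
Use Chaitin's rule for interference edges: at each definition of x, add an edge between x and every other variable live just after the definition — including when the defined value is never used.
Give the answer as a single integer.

Per-block:
  B0: def={j,q} ue=∅
  B1: def={w,z} ue=∅
  B2: def={j,z} ue=∅
  B3: def={j,z} ue={j,z}
  B4: def={t,w} ue=∅
  B5: def={j,z} ue=∅
  B6: def={z} ue=∅
  B7: def={q,z} ue={z}
  B8: def={j} ue=∅
  B9: def={j,w} ue={j}

Backward fixpoint:
  live B0: ∅→{j}
  live B1: {j}→{j,z}
  live B2: ∅→{j,z}
  live B3: {j,z}→{j}
  live B4: {j}→{j}
  live B5: ∅→{j,z}
  live B6: {j}→{j,z}
  live B7: {j,z}→{j}
  live B8: ∅→{j}
  live B9: {j}→∅

Interference:
  j: {q,t,w,z}
  q: {j}
  t: {j,w}
  w: {j,t}
  z: {j}

Chromatic number:
  lower bound: {j,t,w} mutually conflict ⇒ χ ≥ 3
  assign j→r0 q→r1 t→r1 w→r2 z→r1 — no edge inside a register ⇒ χ ≤ 3
  χ = 3

Answer: 3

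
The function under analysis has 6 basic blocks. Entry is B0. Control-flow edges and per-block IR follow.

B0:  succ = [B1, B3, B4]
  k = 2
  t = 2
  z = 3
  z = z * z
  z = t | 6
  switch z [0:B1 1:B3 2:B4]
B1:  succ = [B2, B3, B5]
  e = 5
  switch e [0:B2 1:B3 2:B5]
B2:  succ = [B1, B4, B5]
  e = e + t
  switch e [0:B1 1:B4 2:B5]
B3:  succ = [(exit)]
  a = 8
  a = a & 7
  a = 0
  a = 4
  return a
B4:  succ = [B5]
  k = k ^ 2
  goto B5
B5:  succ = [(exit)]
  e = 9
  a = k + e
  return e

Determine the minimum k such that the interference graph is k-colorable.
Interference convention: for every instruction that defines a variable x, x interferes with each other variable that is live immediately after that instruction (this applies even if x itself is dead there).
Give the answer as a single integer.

Block summaries:
  B0: {k,t,z} / ∅
  B1: {e} / ∅
  B2: {e} / {e,t}
  B3: {a} / ∅
  B4: {k} / {k}
  B5: {a,e} / {k}

Live sets:
  B0 li=∅ lo={k,t}
  B1 li={k,t} lo={e,k,t}
  B2 li={e,k,t} lo={k,t}
  B3 li=∅ lo=∅
  B4 li={k} lo={k}
  B5 li={k} lo=∅

Interference:
  a: {e}
  e: {a,k,t}
  k: {e,t,z}
  t: {e,k,z}
  z: {k,t}

Registers:
  lower bound: {e,k,t} mutually conflict ⇒ χ ≥ 3
  3-colouring: r0={e,z}  r1={a,k}  r2={t}
  χ = 3

Answer: 3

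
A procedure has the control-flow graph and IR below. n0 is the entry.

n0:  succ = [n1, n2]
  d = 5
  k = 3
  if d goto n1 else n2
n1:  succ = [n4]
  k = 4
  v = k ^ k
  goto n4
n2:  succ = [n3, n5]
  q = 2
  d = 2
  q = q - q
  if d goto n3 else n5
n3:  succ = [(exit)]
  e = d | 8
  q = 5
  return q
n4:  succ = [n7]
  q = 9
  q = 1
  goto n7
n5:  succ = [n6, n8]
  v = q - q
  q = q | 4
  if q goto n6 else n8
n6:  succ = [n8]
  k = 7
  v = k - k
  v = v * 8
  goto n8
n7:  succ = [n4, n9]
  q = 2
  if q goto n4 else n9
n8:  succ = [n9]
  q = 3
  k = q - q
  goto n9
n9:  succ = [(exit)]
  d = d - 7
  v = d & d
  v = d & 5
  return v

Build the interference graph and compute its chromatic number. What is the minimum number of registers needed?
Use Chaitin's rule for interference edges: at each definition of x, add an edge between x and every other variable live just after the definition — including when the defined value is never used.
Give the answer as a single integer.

def/use:
  n0: {d,k} / ∅
  n1: {k,v} / ∅
  n2: {d,q} / ∅
  n3: {e,q} / {d}
  n4: {q} / ∅
  n5: {q,v} / {q}
  n6: {k,v} / ∅
  n7: {q} / ∅
  n8: {k,q} / ∅
  n9: {d,v} / {d}

Live sets:
  live n0: ∅→{d}
  live n1: {d}→{d}
  live n2: ∅→{d,q}
  live n3: {d}→∅
  live n4: {d}→{d}
  live n5: {d,q}→{d}
  live n6: {d}→{d}
  live n7: {d}→{d}
  live n8: {d}→{d}
  live n9: {d}→∅

Conflict graph:
  d↔{k,q,v}
  e↔∅
  k↔{d}
  q↔{d,v}
  v↔{d,q}

Chromatic number:
  {d,q,v} pairwise interfere (3-clique) ⇒ χ ≥ 3
  assign d→r0 e→r0 k→r1 q→r1 v→r2 — no edge inside a register ⇒ χ ≤ 3
  χ = 3

Answer: 3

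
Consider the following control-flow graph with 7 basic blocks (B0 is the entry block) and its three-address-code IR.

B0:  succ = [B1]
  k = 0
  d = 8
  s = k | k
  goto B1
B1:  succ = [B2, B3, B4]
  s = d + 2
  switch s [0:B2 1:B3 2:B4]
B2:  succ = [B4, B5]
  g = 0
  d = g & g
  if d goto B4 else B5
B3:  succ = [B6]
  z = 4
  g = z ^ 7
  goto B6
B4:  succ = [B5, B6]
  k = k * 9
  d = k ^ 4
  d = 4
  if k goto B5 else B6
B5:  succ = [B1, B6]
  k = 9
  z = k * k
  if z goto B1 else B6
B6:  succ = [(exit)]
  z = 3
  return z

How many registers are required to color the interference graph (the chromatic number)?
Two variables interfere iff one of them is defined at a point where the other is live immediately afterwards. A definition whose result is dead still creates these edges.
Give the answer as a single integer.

Answer: 3

Analysis:
Block summaries:
  B0: {d,k,s} / ∅
  B1: {s} / {d}
  B2: {d,g} / ∅
  B3: {g,z} / ∅
  B4: {d,k} / {k}
  B5: {k,z} / ∅
  B6: {z} / ∅

Liveness:
  B0: in=∅ out={d,k}
  B1: in={d,k} out={k}
  B2: in={k} out={d,k}
  B3: in=∅ out=∅
  B4: in={k} out={d}
  B5: in={d} out={d,k}
  B6: in=∅ out=∅

Interfere edges:
  d↔{k,s,z}
  g↔{k}
  k↔{d,g,s,z}
  s↔{d,k}
  z↔{d,k}

Chromatic number:
  {d,k,s} pairwise interfere (3-clique) ⇒ χ ≥ 3
  3-colouring: c0={k}  c1={d,g}  c2={s,z}
  χ = 3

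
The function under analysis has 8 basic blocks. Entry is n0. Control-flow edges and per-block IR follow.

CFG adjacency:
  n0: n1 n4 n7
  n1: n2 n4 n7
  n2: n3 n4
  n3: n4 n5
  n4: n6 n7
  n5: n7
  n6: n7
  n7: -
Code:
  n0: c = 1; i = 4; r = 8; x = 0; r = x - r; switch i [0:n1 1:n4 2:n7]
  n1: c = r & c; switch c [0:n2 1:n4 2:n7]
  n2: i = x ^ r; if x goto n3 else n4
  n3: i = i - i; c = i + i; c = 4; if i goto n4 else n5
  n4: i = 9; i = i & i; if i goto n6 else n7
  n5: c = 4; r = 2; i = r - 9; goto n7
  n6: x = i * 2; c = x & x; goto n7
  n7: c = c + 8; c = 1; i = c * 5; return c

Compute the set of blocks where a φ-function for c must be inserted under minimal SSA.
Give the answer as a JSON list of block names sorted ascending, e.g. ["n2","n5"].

Answer: ["n4", "n7"]

Working:
idom tree: n1←n0 n2←n1 n3←n2 n4←n0 n5←n3 n6←n4 n7←n0
Dom∩ at merges:
  n4: preds {n0,n1,n2,n3}: {n0} ∩ {n0,n1} ∩ {n0,n1,n2} ∩ {n0,n1,n2,n3} = {n0}; idom=n0
  n7: preds {n0,n1,n4,n5,n6}: {n0} ∩ {n0,n1} ∩ {n0,n4} ∩ {n0,n1,n2,n3,n5} ∩ {n0,n4,n6} = {n0}; idom=n0

DF derivation:
  n4←n0: walk · to n0
  n4←n1: walk n1 to n0
  n4←n2: walk n2→n1 to n0
  n4←n3: walk n3→n2→n1 to n0
  n7←n0: walk · to n0
  n7←n1: walk n1 to n0
  n7←n4: walk n4 to n0
  n7←n5: walk n5→n3→n2→n1 to n0
  n7←n6: walk n6→n4 to n0
  DF(n0)=∅
  DF(n1)={n4,n7}
  DF(n2)={n4,n7}
  DF(n3)={n4,n7}
  DF(n4)={n7}
  DF(n5)={n7}
  DF(n6)={n7}
  DF(n7)=∅

φ for c: defs {n0,n1,n3,n5,n6,n7}
  DF⁺ = {n4,n7}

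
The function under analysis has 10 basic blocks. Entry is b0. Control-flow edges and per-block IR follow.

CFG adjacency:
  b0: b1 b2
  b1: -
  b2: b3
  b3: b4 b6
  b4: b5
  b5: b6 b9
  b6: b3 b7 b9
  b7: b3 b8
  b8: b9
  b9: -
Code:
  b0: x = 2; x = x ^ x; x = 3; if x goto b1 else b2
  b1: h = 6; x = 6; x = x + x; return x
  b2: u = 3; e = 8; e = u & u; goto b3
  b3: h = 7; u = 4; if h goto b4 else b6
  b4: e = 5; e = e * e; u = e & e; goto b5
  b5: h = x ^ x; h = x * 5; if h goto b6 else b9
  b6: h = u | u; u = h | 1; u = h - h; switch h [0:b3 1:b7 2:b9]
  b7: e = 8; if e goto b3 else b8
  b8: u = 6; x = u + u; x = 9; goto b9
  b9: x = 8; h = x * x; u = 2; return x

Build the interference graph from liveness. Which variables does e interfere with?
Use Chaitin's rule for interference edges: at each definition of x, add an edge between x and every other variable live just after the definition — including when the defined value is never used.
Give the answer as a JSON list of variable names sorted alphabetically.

Answer: ["u", "x"]

Working:
Per-block:
  b0: def={x} ue=∅
  b1: def={h,x} ue=∅
  b2: def={e,u} ue=∅
  b3: def={h,u} ue=∅
  b4: def={e,u} ue=∅
  b5: def={h} ue={x}
  b6: def={h,u} ue={u}
  b7: def={e} ue=∅
  b8: def={u,x} ue=∅
  b9: def={h,u,x} ue=∅

Backward fixpoint:
  b0: in=∅ out={x}
  b1: in=∅ out=∅
  b2: in={x} out={x}
  b3: in={x} out={u,x}
  b4: in={x} out={u,x}
  b5: in={u,x} out={u,x}
  b6: in={u,x} out={x}
  b7: in={x} out={x}
  b8: in=∅ out=∅
  b9: in=∅ out=∅

Conflict graph:
  e: {u,x}
  h: {u,x}
  u: {e,h,x}
  x: {e,h,u}

N(e) = ["u", "x"]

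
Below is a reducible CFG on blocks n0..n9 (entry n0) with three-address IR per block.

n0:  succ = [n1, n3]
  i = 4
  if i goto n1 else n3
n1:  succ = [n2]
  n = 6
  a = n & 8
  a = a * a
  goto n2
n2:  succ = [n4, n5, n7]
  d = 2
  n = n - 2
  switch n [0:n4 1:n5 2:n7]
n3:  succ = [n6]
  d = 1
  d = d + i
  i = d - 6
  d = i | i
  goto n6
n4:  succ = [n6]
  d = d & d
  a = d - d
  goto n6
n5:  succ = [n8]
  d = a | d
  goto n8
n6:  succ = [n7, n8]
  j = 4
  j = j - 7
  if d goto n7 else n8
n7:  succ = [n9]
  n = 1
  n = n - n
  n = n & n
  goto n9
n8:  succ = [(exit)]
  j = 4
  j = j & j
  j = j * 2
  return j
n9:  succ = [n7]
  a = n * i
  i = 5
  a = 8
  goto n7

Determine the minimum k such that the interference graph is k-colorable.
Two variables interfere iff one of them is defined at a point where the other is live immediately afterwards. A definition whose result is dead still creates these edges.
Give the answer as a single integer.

def/use:
  n0: {i} / ∅
  n1: {a,n} / ∅
  n2: {d,n} / {n}
  n3: {d,i} / {i}
  n4: {a,d} / {d}
  n5: {d} / {a,d}
  n6: {j} / {d}
  n7: {n} / ∅
  n8: {j} / ∅
  n9: {a,i} / {i,n}

Backward fixpoint:
  live n0: ∅→{i}
  live n1: {i}→{a,i,n}
  live n2: {a,i,n}→{a,d,i}
  live n3: {i}→{d,i}
  live n4: {d,i}→{d,i}
  live n5: {a,d}→∅
  live n6: {d,i}→{i}
  live n7: {i}→{i,n}
  live n8: ∅→∅
  live n9: {i,n}→{i}

Conflict graph:
  a — {d,i,n}
  d — {a,i,j,n}
  i — {a,d,j,n}
  j — {d,i}
  n — {a,d,i}

Chromatic number:
  lower bound: {a,d,i,n} mutually conflict ⇒ χ ≥ 4
  assign a→R2 d→R0 i→R1 j→R2 n→R3 — no edge inside a register ⇒ χ ≤ 4
  χ = 4

Answer: 4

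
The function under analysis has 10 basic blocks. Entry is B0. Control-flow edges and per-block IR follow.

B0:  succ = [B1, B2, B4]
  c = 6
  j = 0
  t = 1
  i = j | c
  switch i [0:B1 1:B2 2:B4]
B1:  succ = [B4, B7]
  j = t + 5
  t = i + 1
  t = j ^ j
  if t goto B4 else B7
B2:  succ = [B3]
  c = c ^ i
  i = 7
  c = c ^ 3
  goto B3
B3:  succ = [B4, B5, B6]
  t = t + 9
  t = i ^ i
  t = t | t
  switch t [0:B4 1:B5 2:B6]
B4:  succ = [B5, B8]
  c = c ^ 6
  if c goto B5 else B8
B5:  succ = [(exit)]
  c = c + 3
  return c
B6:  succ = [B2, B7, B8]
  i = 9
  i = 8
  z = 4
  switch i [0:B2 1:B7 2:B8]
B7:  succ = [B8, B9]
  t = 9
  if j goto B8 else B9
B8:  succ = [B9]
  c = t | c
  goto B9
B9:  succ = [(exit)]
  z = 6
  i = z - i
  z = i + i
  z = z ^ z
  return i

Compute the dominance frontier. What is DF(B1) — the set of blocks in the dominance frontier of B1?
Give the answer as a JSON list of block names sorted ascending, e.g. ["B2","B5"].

idom tree: B1←B0 B2←B0 B3←B2 B4←B0 B5←B0 B6←B3 B7←B0 B8←B0 B9←B0
Dom∩ at merges:
  B2: preds {B0,B6}: {B0} ∩ {B0,B2,B3,B6} = {B0}; idom=B0
  B4: preds {B0,B1,B3}: {B0} ∩ {B0,B1} ∩ {B0,B2,B3} = {B0}; idom=B0
  B5: preds {B3,B4}: {B0,B2,B3} ∩ {B0,B4} = {B0}; idom=B0
  B7: preds {B1,B6}: {B0,B1} ∩ {B0,B2,B3,B6} = {B0}; idom=B0
  B8: preds {B4,B6,B7}: {B0,B4} ∩ {B0,B2,B3,B6} ∩ {B0,B7} = {B0}; idom=B0
  B9: preds {B7,B8}: {B0,B7} ∩ {B0,B8} = {B0}; idom=B0

Frontier:
  join B2 pred B0: · stop@B0
  join B2 pred B6: B6→B3→B2 stop@B0
  join B4 pred B0: · stop@B0
  join B4 pred B1: B1 stop@B0
  join B4 pred B3: B3→B2 stop@B0
  join B5 pred B3: B3→B2 stop@B0
  join B5 pred B4: B4 stop@B0
  join B7 pred B1: B1 stop@B0
  join B7 pred B6: B6→B3→B2 stop@B0
  join B8 pred B4: B4 stop@B0
  join B8 pred B6: B6→B3→B2 stop@B0
  join B8 pred B7: B7 stop@B0
  join B9 pred B7: B7 stop@B0
  join B9 pred B8: B8 stop@B0
  DF(B0)=∅
  DF(B1)={B4,B7}
  DF(B2)={B2,B4,B5,B7,B8}
  DF(B3)={B2,B4,B5,B7,B8}
  DF(B4)={B5,B8}
  DF(B5)=∅
  DF(B6)={B2,B7,B8}
  DF(B7)={B8,B9}
  DF(B8)={B9}
  DF(B9)=∅

DF(B1) = ["B4", "B7"]

Answer: ["B4", "B7"]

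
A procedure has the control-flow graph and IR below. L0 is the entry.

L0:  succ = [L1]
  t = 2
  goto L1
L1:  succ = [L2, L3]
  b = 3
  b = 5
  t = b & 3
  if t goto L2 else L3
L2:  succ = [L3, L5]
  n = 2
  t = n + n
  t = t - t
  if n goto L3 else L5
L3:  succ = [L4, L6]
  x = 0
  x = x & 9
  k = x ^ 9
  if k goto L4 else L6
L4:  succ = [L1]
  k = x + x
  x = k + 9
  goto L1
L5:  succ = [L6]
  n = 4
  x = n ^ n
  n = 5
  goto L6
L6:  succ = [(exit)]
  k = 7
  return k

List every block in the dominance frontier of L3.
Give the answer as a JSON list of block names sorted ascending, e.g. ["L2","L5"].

Answer: ["L1", "L6"]

Derivation:
idom tree: L1←L0 L2←L1 L3←L1 L4←L3 L5←L2 L6←L1
Join-block Dom:
  L1: preds {L0,L4}: {L0} ∩ {L0,L1,L3,L4} = {L0}; idom=L0
  L3: preds {L1,L2}: {L0,L1} ∩ {L0,L1,L2} = {L0,L1}; idom=L1
  L6: preds {L3,L5}: {L0,L1,L3} ∩ {L0,L1,L2,L5} = {L0,L1}; idom=L1

DF walk-up:
  join L1 pred L0: · stop@L0
  join L1 pred L4: L4→L3→L1 stop@L0
  join L3 pred L1: · stop@L1
  join L3 pred L2: L2 stop@L1
  join L6 pred L3: L3 stop@L1
  join L6 pred L5: L5→L2 stop@L1
  L0: DF=∅
  L1: DF={L1}
  L2: DF={L3,L6}
  L3: DF={L1,L6}
  L4: DF={L1}
  L5: DF={L6}
  L6: DF=∅

DF(L3) = ["L1", "L6"]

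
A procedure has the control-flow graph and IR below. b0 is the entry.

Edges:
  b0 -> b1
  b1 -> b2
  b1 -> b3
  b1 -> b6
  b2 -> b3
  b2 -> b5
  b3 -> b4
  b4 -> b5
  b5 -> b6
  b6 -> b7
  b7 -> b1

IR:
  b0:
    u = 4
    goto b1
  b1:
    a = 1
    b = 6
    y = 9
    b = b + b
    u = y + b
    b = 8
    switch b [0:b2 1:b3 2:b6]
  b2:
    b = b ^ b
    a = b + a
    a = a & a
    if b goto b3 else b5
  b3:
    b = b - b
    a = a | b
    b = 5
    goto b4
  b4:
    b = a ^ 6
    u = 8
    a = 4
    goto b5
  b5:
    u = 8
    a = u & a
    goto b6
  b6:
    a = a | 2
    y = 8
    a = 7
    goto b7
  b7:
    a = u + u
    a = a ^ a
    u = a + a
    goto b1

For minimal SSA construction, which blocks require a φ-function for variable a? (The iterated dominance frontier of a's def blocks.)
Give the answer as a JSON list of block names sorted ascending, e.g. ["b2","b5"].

idom tree: b1←b0 b2←b1 b3←b1 b4←b3 b5←b1 b6←b1 b7←b6
Dom at joins:
  b1: preds {b0,b7}: {b0} ∩ {b0,b1,b6,b7} = {b0}; idom=b0
  b3: preds {b1,b2}: {b0,b1} ∩ {b0,b1,b2} = {b0,b1}; idom=b1
  b5: preds {b2,b4}: {b0,b1,b2} ∩ {b0,b1,b3,b4} = {b0,b1}; idom=b1
  b6: preds {b1,b5}: {b0,b1} ∩ {b0,b1,b5} = {b0,b1}; idom=b1

DF derivation:
  b1←b0: walk · to b0
  b1←b7: walk b7→b6→b1 to b0
  b3←b1: walk · to b1
  b3←b2: walk b2 to b1
  b5←b2: walk b2 to b1
  b5←b4: walk b4→b3 to b1
  b6←b1: walk · to b1
  b6←b5: walk b5 to b1
  DF(b0)=∅
  DF(b1)={b1}
  DF(b2)={b3,b5}
  DF(b3)={b5}
  DF(b4)={b5}
  DF(b5)={b6}
  DF(b6)={b1}
  DF(b7)={b1}

φ for a: defs {b1,b2,b3,b4,b5,b6,b7}
  DF⁺ = {b1,b3,b5,b6}

Answer: ["b1", "b3", "b5", "b6"]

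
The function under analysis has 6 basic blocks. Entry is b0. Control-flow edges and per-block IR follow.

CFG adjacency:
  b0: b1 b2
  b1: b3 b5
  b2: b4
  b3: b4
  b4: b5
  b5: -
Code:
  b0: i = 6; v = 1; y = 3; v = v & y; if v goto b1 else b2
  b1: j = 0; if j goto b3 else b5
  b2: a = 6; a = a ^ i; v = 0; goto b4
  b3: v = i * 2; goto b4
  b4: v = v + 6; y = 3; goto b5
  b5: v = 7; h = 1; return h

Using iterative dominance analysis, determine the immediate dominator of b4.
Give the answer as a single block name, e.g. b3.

idom tree: b1←b0 b2←b0 b3←b1 b4←b0 b5←b0
Dom∩ at merges:
  b4: preds {b2,b3}: {b0,b2} ∩ {b0,b1,b3} = {b0}; idom=b0
  b5: preds {b1,b4}: {b0,b1} ∩ {b0,b4} = {b0}; idom=b0

idom(b4) = b0

Answer: b0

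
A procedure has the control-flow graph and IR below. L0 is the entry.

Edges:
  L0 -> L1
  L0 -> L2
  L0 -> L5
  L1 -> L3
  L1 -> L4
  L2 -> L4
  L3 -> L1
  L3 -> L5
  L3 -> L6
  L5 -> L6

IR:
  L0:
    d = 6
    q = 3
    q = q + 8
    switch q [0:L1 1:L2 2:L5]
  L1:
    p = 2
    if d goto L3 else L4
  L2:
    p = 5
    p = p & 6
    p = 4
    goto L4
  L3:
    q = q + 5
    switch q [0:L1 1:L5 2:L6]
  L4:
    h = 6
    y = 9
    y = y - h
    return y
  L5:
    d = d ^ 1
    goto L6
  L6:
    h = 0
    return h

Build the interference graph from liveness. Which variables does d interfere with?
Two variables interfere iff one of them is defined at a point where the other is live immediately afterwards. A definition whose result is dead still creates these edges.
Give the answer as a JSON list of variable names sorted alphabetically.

Answer: ["p", "q"]

Analysis:
def/use:
  L0: def={d,q} ue=∅
  L1: def={p} ue={d}
  L2: def={p} ue=∅
  L3: def={q} ue={q}
  L4: def={h,y} ue=∅
  L5: def={d} ue={d}
  L6: def={h} ue=∅

Live sets:
  L0: in=∅ out={d,q}
  L1: in={d,q} out={d,q}
  L2: in=∅ out=∅
  L3: in={d,q} out={d,q}
  L4: in=∅ out=∅
  L5: in={d} out=∅
  L6: in=∅ out=∅

Interfere edges:
  d↔{p,q}
  h↔{y}
  p↔{d,q}
  q↔{d,p}
  y↔{h}

N(d) = ["p", "q"]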